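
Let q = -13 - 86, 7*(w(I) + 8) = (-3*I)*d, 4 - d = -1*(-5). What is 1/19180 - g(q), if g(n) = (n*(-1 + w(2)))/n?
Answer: 156181/19180 ≈ 8.1429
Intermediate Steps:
d = -1 (d = 4 - (-1)*(-5) = 4 - 1*5 = 4 - 5 = -1)
w(I) = -8 + 3*I/7 (w(I) = -8 + (-3*I*(-1))/7 = -8 + (3*I)/7 = -8 + 3*I/7)
q = -99
g(n) = -57/7 (g(n) = (n*(-1 + (-8 + (3/7)*2)))/n = (n*(-1 + (-8 + 6/7)))/n = (n*(-1 - 50/7))/n = (n*(-57/7))/n = (-57*n/7)/n = -57/7)
1/19180 - g(q) = 1/19180 - 1*(-57/7) = 1/19180 + 57/7 = 156181/19180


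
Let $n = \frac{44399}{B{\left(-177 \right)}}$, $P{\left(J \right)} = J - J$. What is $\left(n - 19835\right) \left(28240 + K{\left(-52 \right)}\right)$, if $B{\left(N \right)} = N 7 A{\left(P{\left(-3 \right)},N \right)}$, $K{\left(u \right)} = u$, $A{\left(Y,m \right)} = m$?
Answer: $- \frac{13623669457992}{24367} \approx -5.591 \cdot 10^{8}$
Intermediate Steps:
$P{\left(J \right)} = 0$
$B{\left(N \right)} = 7 N^{2}$ ($B{\left(N \right)} = N 7 N = 7 N N = 7 N^{2}$)
$n = \frac{44399}{219303}$ ($n = \frac{44399}{7 \left(-177\right)^{2}} = \frac{44399}{7 \cdot 31329} = \frac{44399}{219303} \approx 0.20246$)
$\left(n - 19835\right) \left(28240 + K{\left(-52 \right)}\right) = \left(\frac{44399}{219303} - 19835\right) \left(28240 - 52\right) = \left(- \frac{4349830606}{219303}\right) 28188 = - \frac{13623669457992}{24367}$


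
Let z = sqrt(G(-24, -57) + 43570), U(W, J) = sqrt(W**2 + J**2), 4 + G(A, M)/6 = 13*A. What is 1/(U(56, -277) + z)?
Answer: 1/(sqrt(41674) + sqrt(79865)) ≈ 0.0020545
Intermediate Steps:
G(A, M) = -24 + 78*A (G(A, M) = -24 + 6*(13*A) = -24 + 78*A)
U(W, J) = sqrt(J**2 + W**2)
z = sqrt(41674) (z = sqrt((-24 + 78*(-24)) + 43570) = sqrt((-24 - 1872) + 43570) = sqrt(-1896 + 43570) = sqrt(41674) ≈ 204.14)
1/(U(56, -277) + z) = 1/(sqrt((-277)**2 + 56**2) + sqrt(41674)) = 1/(sqrt(76729 + 3136) + sqrt(41674)) = 1/(sqrt(79865) + sqrt(41674)) = 1/(sqrt(41674) + sqrt(79865))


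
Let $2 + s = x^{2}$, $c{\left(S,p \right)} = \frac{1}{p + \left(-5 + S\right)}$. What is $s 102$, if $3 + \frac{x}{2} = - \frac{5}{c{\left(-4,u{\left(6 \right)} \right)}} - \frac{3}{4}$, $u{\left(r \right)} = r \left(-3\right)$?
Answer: $\frac{14056467}{2} \approx 7.0282 \cdot 10^{6}$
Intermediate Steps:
$u{\left(r \right)} = - 3 r$
$c{\left(S,p \right)} = \frac{1}{-5 + S + p}$
$x = \frac{525}{2}$ ($x = -6 + 2 \left(- \frac{5}{\frac{1}{-5 - 4 - 18}} - \frac{3}{4}\right) = -6 + 2 \left(- \frac{5}{\frac{1}{-27}} - \frac{3}{4}\right) = -6 + 2 \left(- \frac{5}{- \frac{1}{27}} - \frac{3}{4}\right) = -6 + 2 \left(\left(-5\right) \left(-27\right) - \frac{3}{4}\right) = -6 + 2 \left(135 - \frac{3}{4}\right) = -6 + 2 \cdot \frac{537}{4} = -6 + \frac{537}{2} = \frac{525}{2} \approx 262.5$)
$s = \frac{275617}{4}$ ($s = -2 + \left(\frac{525}{2}\right)^{2} = -2 + \frac{275625}{4} = \frac{275617}{4} \approx 68904.0$)
$s 102 = \frac{275617}{4} \cdot 102 = \frac{14056467}{2}$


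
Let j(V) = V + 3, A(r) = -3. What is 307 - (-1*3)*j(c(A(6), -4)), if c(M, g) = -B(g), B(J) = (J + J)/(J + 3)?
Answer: 292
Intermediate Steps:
B(J) = 2*J/(3 + J) (B(J) = (2*J)/(3 + J) = 2*J/(3 + J))
c(M, g) = -2*g/(3 + g)
j(V) = 3 + V
307 - (-1*3)*j(c(A(6), -4)) = 307 - (-1*3)*(3 - 2*(-4)/(3 - 4)) = 307 - (-3)*(3 - 2*(-4)/(-1)) = 307 - (-3)*(3 - 2*(-4)*(-1)) = 307 - (-3)*(3 - 8) = 307 - (-3)*(-5) = 307 - 1*15 = 307 - 15 = 292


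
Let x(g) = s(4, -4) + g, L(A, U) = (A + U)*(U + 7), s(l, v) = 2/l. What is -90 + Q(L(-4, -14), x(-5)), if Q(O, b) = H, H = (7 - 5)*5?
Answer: -80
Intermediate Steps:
L(A, U) = (7 + U)*(A + U) (L(A, U) = (A + U)*(7 + U) = (7 + U)*(A + U))
x(g) = ½ + g (x(g) = 2/4 + g = 2*(¼) + g = ½ + g)
H = 10 (H = 2*5 = 10)
Q(O, b) = 10
-90 + Q(L(-4, -14), x(-5)) = -90 + 10 = -80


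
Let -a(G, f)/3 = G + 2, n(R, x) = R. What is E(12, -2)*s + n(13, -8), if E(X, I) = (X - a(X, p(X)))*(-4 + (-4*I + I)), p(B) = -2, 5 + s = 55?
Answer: 5413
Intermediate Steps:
s = 50 (s = -5 + 55 = 50)
a(G, f) = -6 - 3*G (a(G, f) = -3*(G + 2) = -3*(2 + G) = -6 - 3*G)
E(X, I) = (-4 - 3*I)*(6 + 4*X) (E(X, I) = (X - (-6 - 3*X))*(-4 + (-4*I + I)) = (X + (6 + 3*X))*(-4 - 3*I) = (6 + 4*X)*(-4 - 3*I) = (-4 - 3*I)*(6 + 4*X))
E(12, -2)*s + n(13, -8) = (-24 - 18*(-2) - 16*12 - 12*(-2)*12)*50 + 13 = (-24 + 36 - 192 + 288)*50 + 13 = 108*50 + 13 = 5400 + 13 = 5413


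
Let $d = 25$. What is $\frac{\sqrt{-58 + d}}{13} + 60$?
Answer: $60 + \frac{i \sqrt{33}}{13} \approx 60.0 + 0.44189 i$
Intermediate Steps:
$\frac{\sqrt{-58 + d}}{13} + 60 = \frac{\sqrt{-58 + 25}}{13} + 60 = \frac{\sqrt{-33}}{13} + 60 = \frac{i \sqrt{33}}{13} + 60 = 60 + \frac{i \sqrt{33}}{13}$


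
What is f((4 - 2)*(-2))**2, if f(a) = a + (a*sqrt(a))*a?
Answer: -1008 - 256*I ≈ -1008.0 - 256.0*I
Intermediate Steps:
f(a) = a + a**(5/2) (f(a) = a + a**(3/2)*a = a + a**(5/2))
f((4 - 2)*(-2))**2 = ((4 - 2)*(-2) + ((4 - 2)*(-2))**(5/2))**2 = (2*(-2) + (2*(-2))**(5/2))**2 = (-4 + (-4)**(5/2))**2 = (-4 + 32*I)**2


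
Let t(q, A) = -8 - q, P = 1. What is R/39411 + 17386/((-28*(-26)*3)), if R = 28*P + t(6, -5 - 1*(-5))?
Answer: 114205037/14345604 ≈ 7.9610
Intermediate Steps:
R = 14 (R = 28*1 + (-8 - 1*6) = 28 + (-8 - 6) = 28 - 14 = 14)
R/39411 + 17386/((-28*(-26)*3)) = 14/39411 + 17386/((-28*(-26)*3)) = 14*(1/39411) + 17386/((728*3)) = 14/39411 + 17386/2184 = 14/39411 + 17386*(1/2184) = 14/39411 + 8693/1092 = 114205037/14345604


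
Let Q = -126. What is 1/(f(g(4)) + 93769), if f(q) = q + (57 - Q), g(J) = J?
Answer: 1/93956 ≈ 1.0643e-5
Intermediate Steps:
f(q) = 183 + q (f(q) = q + (57 - 1*(-126)) = q + (57 + 126) = q + 183 = 183 + q)
1/(f(g(4)) + 93769) = 1/((183 + 4) + 93769) = 1/(187 + 93769) = 1/93956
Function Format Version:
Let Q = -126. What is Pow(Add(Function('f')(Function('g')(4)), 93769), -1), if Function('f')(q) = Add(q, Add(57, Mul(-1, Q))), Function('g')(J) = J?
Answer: Rational(1, 93956) ≈ 1.0643e-5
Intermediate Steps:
Function('f')(q) = Add(183, q) (Function('f')(q) = Add(q, Add(57, Mul(-1, -126))) = Add(q, Add(57, 126)) = Add(q, 183) = Add(183, q))
Pow(Add(Function('f')(Function('g')(4)), 93769), -1) = Pow(Add(Add(183, 4), 93769), -1) = Pow(Add(187, 93769), -1) = Pow(93956, -1) = Rational(1, 93956)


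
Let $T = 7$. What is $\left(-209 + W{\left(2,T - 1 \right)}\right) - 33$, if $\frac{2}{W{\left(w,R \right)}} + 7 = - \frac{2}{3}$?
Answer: $- \frac{5572}{23} \approx -242.26$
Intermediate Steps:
$W{\left(w,R \right)} = - \frac{6}{23}$ ($W{\left(w,R \right)} = \frac{2}{-7 - \frac{2}{3}} = \frac{2}{- \frac{23}{3}} = 2 \left(- \frac{3}{23}\right) = - \frac{6}{23}$)
$\left(-209 + W{\left(2,T - 1 \right)}\right) - 33 = \left(-209 - \frac{6}{23}\right) - 33 = - \frac{4813}{23} - 33 = - \frac{5572}{23}$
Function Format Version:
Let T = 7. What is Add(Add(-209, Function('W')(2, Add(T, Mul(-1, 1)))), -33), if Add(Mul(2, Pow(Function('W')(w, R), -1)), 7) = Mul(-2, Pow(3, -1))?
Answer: Rational(-5572, 23) ≈ -242.26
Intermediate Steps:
Function('W')(w, R) = Rational(-6, 23) (Function('W')(w, R) = Mul(2, Pow(Add(-7, Mul(-2, Pow(3, -1))), -1)) = Mul(2, Pow(Add(-7, Mul(-2, Rational(1, 3))), -1)) = Mul(2, Pow(Add(-7, Rational(-2, 3)), -1)) = Mul(2, Pow(Rational(-23, 3), -1)) = Mul(2, Rational(-3, 23)) = Rational(-6, 23))
Add(Add(-209, Function('W')(2, Add(T, Mul(-1, 1)))), -33) = Add(Add(-209, Rational(-6, 23)), -33) = Add(Rational(-4813, 23), -33) = Rational(-5572, 23)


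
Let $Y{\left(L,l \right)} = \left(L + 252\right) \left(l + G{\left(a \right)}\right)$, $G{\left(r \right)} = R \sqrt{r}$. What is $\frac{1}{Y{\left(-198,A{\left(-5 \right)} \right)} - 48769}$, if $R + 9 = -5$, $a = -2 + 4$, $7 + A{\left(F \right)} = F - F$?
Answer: $- \frac{1003}{49271113} + \frac{108 \sqrt{2}}{344897791} \approx -1.9914 \cdot 10^{-5}$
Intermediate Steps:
$A{\left(F \right)} = -7$ ($A{\left(F \right)} = -7 + \left(F - F\right) = -7 + 0 = -7$)
$a = 2$
$R = -14$ ($R = -9 - 5 = -14$)
$G{\left(r \right)} = - 14 \sqrt{r}$
$Y{\left(L,l \right)} = \left(252 + L\right) \left(l - 14 \sqrt{2}\right)$ ($Y{\left(L,l \right)} = \left(L + 252\right) \left(l - 14 \sqrt{2}\right) = \left(252 + L\right) \left(l - 14 \sqrt{2}\right)$)
$\frac{1}{Y{\left(-198,A{\left(-5 \right)} \right)} - 48769} = \frac{1}{\left(- 3528 \sqrt{2} + 252 \left(-7\right) - -1386 - - 2772 \sqrt{2}\right) - 48769} = \frac{1}{\left(- 3528 \sqrt{2} - 1764 + 1386 + 2772 \sqrt{2}\right) - 48769} = \frac{1}{\left(-378 - 756 \sqrt{2}\right) - 48769} = \frac{1}{-49147 - 756 \sqrt{2}}$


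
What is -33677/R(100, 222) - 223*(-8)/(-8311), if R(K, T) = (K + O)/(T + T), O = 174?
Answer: -62135723842/1138607 ≈ -54572.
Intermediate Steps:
R(K, T) = (174 + K)/(2*T) (R(K, T) = (K + 174)/(T + T) = (174 + K)/((2*T)) = (174 + K)*(1/(2*T)) = (174 + K)/(2*T))
-33677/R(100, 222) - 223*(-8)/(-8311) = -33677*444/(174 + 100) - 223*(-8)/(-8311) = -33677/((½)*(1/222)*274) + 1784*(-1/8311) = -33677/137/222 - 1784/8311 = -33677*222/137 - 1784/8311 = -7476294/137 - 1784/8311 = -62135723842/1138607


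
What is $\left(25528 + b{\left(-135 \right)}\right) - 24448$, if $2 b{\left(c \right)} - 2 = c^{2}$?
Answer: $\frac{20387}{2} \approx 10194.0$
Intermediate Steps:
$b{\left(c \right)} = 1 + \frac{c^{2}}{2}$
$\left(25528 + b{\left(-135 \right)}\right) - 24448 = \left(25528 + \left(1 + \frac{\left(-135\right)^{2}}{2}\right)\right) - 24448 = \left(25528 + \left(1 + \frac{1}{2} \cdot 18225\right)\right) - 24448 = \left(25528 + \left(1 + \frac{18225}{2}\right)\right) - 24448 = \left(25528 + \frac{18227}{2}\right) - 24448 = \frac{69283}{2} - 24448 = \frac{20387}{2}$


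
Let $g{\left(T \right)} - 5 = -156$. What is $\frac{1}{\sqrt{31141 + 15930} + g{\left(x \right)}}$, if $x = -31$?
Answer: $\frac{151}{24270} + \frac{\sqrt{47071}}{24270} \approx 0.015161$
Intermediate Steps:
$g{\left(T \right)} = -151$ ($g{\left(T \right)} = 5 - 156 = -151$)
$\frac{1}{\sqrt{31141 + 15930} + g{\left(x \right)}} = \frac{1}{\sqrt{31141 + 15930} - 151} = \frac{1}{\sqrt{47071} - 151} = \frac{1}{-151 + \sqrt{47071}}$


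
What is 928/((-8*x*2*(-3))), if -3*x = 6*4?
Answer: -29/12 ≈ -2.4167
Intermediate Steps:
x = -8 (x = -2*4 = -1/3*24 = -8)
928/((-8*x*2*(-3))) = 928/((-(-64)*2*(-3))) = 928/((-8*(-16)*(-3))) = 928/((128*(-3))) = 928/(-384) = 928*(-1/384) = -29/12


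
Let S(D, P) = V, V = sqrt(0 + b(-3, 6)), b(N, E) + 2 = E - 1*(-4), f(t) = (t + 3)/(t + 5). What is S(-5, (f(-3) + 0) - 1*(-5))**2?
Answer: 8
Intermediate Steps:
f(t) = (3 + t)/(5 + t)
b(N, E) = 2 + E (b(N, E) = -2 + (E - 1*(-4)) = -2 + (E + 4) = -2 + (4 + E) = 2 + E)
V = 2*sqrt(2) (V = sqrt(0 + (2 + 6)) = sqrt(0 + 8) = sqrt(8) = 2*sqrt(2) ≈ 2.8284)
S(D, P) = 2*sqrt(2)
S(-5, (f(-3) + 0) - 1*(-5))**2 = (2*sqrt(2))**2 = 8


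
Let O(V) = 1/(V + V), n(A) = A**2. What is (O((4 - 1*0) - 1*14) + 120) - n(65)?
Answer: -82101/20 ≈ -4105.0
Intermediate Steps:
O(V) = 1/(2*V)
(O((4 - 1*0) - 1*14) + 120) - n(65) = (1/(2*((4 - 1*0) - 1*14)) + 120) - 1*65**2 = (1/(2*((4 + 0) - 14)) + 120) - 1*4225 = (1/(2*(4 - 14)) + 120) - 4225 = ((1/2)/(-10) + 120) - 4225 = ((1/2)*(-1/10) + 120) - 4225 = (-1/20 + 120) - 4225 = 2399/20 - 4225 = -82101/20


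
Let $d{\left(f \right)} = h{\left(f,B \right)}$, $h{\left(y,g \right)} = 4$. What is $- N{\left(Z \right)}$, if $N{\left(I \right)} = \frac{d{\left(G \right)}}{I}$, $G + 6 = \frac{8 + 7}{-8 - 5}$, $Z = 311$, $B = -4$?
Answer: $- \frac{4}{311} \approx -0.012862$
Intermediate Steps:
$G = - \frac{93}{13}$ ($G = -6 + \frac{8 + 7}{-8 - 5} = -6 + \frac{15}{-13} = -6 + 15 \left(- \frac{1}{13}\right) = -6 - \frac{15}{13} = - \frac{93}{13} \approx -7.1538$)
$d{\left(f \right)} = 4$
$N{\left(I \right)} = \frac{4}{I}$
$- N{\left(Z \right)} = - \frac{4}{311}$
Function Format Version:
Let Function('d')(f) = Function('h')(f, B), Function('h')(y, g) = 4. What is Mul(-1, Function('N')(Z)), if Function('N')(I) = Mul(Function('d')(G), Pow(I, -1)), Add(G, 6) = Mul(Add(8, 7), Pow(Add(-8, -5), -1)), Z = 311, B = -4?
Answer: Rational(-4, 311) ≈ -0.012862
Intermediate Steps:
G = Rational(-93, 13) (G = Add(-6, Mul(Add(8, 7), Pow(Add(-8, -5), -1))) = Add(-6, Mul(15, Pow(-13, -1))) = Add(-6, Mul(15, Rational(-1, 13))) = Add(-6, Rational(-15, 13)) = Rational(-93, 13) ≈ -7.1538)
Function('d')(f) = 4
Function('N')(I) = Mul(4, Pow(I, -1))
Mul(-1, Function('N')(Z)) = Mul(-1, Mul(4, Pow(311, -1))) = Mul(-1, Mul(4, Rational(1, 311))) = Mul(-1, Rational(4, 311)) = Rational(-4, 311)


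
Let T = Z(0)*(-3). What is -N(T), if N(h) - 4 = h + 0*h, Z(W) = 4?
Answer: 8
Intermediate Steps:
T = -12 (T = 4*(-3) = -12)
N(h) = 4 + h (N(h) = 4 + (h + 0*h) = 4 + (h + 0) = 4 + h)
-N(T) = -(4 - 12) = -1*(-8) = 8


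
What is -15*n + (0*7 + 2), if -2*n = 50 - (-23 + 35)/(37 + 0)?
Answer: 13859/37 ≈ 374.57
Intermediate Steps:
n = -919/37 (n = -(50 - (-23 + 35)/(37 + 0))/2 = -(50 - 12/37)/2 = -½*1838/37 = -919/37 ≈ -24.838)
-15*n + (0*7 + 2) = -15*(-919/37) + (0*7 + 2) = 13785/37 + (0 + 2) = 13785/37 + 2 = 13859/37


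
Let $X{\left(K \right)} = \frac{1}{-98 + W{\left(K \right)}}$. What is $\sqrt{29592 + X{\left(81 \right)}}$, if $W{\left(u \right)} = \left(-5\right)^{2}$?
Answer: $\frac{\sqrt{157695695}}{73} \approx 172.02$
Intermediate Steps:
$W{\left(u \right)} = 25$
$X{\left(K \right)} = - \frac{1}{73}$ ($X{\left(K \right)} = \frac{1}{-98 + 25} = \frac{1}{-73} = - \frac{1}{73}$)
$\sqrt{29592 + X{\left(81 \right)}} = \sqrt{29592 - \frac{1}{73}} = \sqrt{\frac{2160215}{73}} = \frac{\sqrt{157695695}}{73}$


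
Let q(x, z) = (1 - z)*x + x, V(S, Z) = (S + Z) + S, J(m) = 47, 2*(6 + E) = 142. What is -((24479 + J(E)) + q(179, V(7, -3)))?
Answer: -22915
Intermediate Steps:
E = 65 (E = -6 + (½)*142 = -6 + 71 = 65)
V(S, Z) = Z + 2*S
q(x, z) = x + x*(1 - z) (q(x, z) = x*(1 - z) + x = x + x*(1 - z))
-((24479 + J(E)) + q(179, V(7, -3))) = -((24479 + 47) + 179*(2 - (-3 + 2*7))) = -(24526 + 179*(2 - (-3 + 14))) = -(24526 + 179*(2 - 1*11)) = -(24526 + 179*(2 - 11)) = -(24526 + 179*(-9)) = -(24526 - 1611) = -1*22915 = -22915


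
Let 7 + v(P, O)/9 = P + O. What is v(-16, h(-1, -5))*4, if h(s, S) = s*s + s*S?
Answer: -612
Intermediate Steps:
h(s, S) = s² + S*s
v(P, O) = -63 + 9*O + 9*P (v(P, O) = -63 + 9*(P + O) = -63 + 9*(O + P) = -63 + (9*O + 9*P) = -63 + 9*O + 9*P)
v(-16, h(-1, -5))*4 = (-63 + 9*(-(-5 - 1)) + 9*(-16))*4 = (-63 + 9*(-1*(-6)) - 144)*4 = (-63 + 9*6 - 144)*4 = (-63 + 54 - 144)*4 = -153*4 = -612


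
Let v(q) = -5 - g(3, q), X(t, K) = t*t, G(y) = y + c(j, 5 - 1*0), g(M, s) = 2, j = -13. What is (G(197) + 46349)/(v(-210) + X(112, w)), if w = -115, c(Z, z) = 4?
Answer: 6650/1791 ≈ 3.7130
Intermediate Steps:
G(y) = 4 + y (G(y) = y + 4 = 4 + y)
X(t, K) = t**2
v(q) = -7 (v(q) = -5 - 1*2 = -5 - 2 = -7)
(G(197) + 46349)/(v(-210) + X(112, w)) = ((4 + 197) + 46349)/(-7 + 112**2) = (201 + 46349)/(-7 + 12544) = 46550/12537 = 46550*(1/12537) = 6650/1791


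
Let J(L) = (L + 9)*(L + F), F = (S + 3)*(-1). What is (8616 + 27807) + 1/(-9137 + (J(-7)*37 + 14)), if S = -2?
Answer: 353849444/9715 ≈ 36423.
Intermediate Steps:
F = -1 (F = (-2 + 3)*(-1) = 1*(-1) = -1)
J(L) = (-1 + L)*(9 + L) (J(L) = (L + 9)*(L - 1) = (9 + L)*(-1 + L) = (-1 + L)*(9 + L))
(8616 + 27807) + 1/(-9137 + (J(-7)*37 + 14)) = (8616 + 27807) + 1/(-9137 + ((-9 + (-7)² + 8*(-7))*37 + 14)) = 36423 + 1/(-9137 + ((-9 + 49 - 56)*37 + 14)) = 36423 + 1/(-9137 + (-16*37 + 14)) = 36423 + 1/(-9137 + (-592 + 14)) = 36423 + 1/(-9137 - 578) = 36423 + 1/(-9715) = 36423 - 1/9715 = 353849444/9715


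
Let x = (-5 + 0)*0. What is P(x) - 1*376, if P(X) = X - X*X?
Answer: -376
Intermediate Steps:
x = 0 (x = -5*0 = 0)
P(X) = X - X**2
P(x) - 1*376 = 0*(1 - 1*0) - 1*376 = 0*(1 + 0) - 376 = 0*1 - 376 = 0 - 376 = -376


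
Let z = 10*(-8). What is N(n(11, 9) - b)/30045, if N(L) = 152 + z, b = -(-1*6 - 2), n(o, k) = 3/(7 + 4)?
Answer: 24/10015 ≈ 0.0023964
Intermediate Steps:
n(o, k) = 3/11
b = 8 (b = -(-6 - 2) = -1*(-8) = 8)
z = -80
N(L) = 72 (N(L) = 152 - 80 = 72)
N(n(11, 9) - b)/30045 = 72/30045 = 72*(1/30045) = 24/10015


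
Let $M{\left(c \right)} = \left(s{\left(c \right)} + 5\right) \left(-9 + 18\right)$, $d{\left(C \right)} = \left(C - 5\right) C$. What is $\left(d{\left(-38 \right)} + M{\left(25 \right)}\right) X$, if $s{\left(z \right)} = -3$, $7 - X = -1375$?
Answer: $2283064$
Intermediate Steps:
$X = 1382$ ($X = 7 - -1375 = 7 + 1375 = 1382$)
$d{\left(C \right)} = C \left(-5 + C\right)$ ($d{\left(C \right)} = \left(-5 + C\right) C = C \left(-5 + C\right)$)
$M{\left(c \right)} = 18$ ($M{\left(c \right)} = \left(-3 + 5\right) \left(-9 + 18\right) = 2 \cdot 9 = 18$)
$\left(d{\left(-38 \right)} + M{\left(25 \right)}\right) X = \left(- 38 \left(-5 - 38\right) + 18\right) 1382 = \left(\left(-38\right) \left(-43\right) + 18\right) 1382 = \left(1634 + 18\right) 1382 = 1652 \cdot 1382 = 2283064$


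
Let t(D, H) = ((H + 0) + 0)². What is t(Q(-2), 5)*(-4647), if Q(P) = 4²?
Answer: -116175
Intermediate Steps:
Q(P) = 16
t(D, H) = H² (t(D, H) = (H + 0)² = H²)
t(Q(-2), 5)*(-4647) = 5²*(-4647) = 25*(-4647) = -116175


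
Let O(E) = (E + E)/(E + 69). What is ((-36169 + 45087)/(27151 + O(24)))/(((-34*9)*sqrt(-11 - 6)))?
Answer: 138229*I*sqrt(17)/2189253897 ≈ 0.00026033*I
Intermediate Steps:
O(E) = 2*E/(69 + E) (O(E) = (2*E)/(69 + E) = 2*E/(69 + E))
((-36169 + 45087)/(27151 + O(24)))/(((-34*9)*sqrt(-11 - 6))) = ((-36169 + 45087)/(27151 + 2*24/(69 + 24)))/(((-34*9)*sqrt(-11 - 6))) = (8918/(27151 + 2*24/93))/((-306*I*sqrt(17))) = (8918/(27151 + 2*24*(1/93)))/((-306*I*sqrt(17))) = (8918/(27151 + 16/31))/((-306*I*sqrt(17))) = (8918/(841697/31))*(I*sqrt(17)/5202) = (8918*(31/841697))*(I*sqrt(17)/5202) = 276458*(I*sqrt(17)/5202)/841697 = 138229*I*sqrt(17)/2189253897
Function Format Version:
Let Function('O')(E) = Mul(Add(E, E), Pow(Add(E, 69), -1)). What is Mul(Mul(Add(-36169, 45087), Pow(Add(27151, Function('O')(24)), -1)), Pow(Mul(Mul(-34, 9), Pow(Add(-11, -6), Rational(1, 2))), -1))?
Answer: Mul(Rational(138229, 2189253897), I, Pow(17, Rational(1, 2))) ≈ Mul(0.00026033, I)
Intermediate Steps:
Function('O')(E) = Mul(2, E, Pow(Add(69, E), -1)) (Function('O')(E) = Mul(Mul(2, E), Pow(Add(69, E), -1)) = Mul(2, E, Pow(Add(69, E), -1)))
Mul(Mul(Add(-36169, 45087), Pow(Add(27151, Function('O')(24)), -1)), Pow(Mul(Mul(-34, 9), Pow(Add(-11, -6), Rational(1, 2))), -1)) = Mul(Mul(Add(-36169, 45087), Pow(Add(27151, Mul(2, 24, Pow(Add(69, 24), -1))), -1)), Pow(Mul(Mul(-34, 9), Pow(Add(-11, -6), Rational(1, 2))), -1)) = Mul(Mul(8918, Pow(Add(27151, Mul(2, 24, Pow(93, -1))), -1)), Pow(Mul(-306, Pow(-17, Rational(1, 2))), -1)) = Mul(Mul(8918, Pow(Add(27151, Mul(2, 24, Rational(1, 93))), -1)), Pow(Mul(-306, Mul(I, Pow(17, Rational(1, 2)))), -1)) = Mul(Mul(8918, Pow(Add(27151, Rational(16, 31)), -1)), Pow(Mul(-306, I, Pow(17, Rational(1, 2))), -1)) = Mul(Mul(8918, Pow(Rational(841697, 31), -1)), Mul(Rational(1, 5202), I, Pow(17, Rational(1, 2)))) = Mul(Mul(8918, Rational(31, 841697)), Mul(Rational(1, 5202), I, Pow(17, Rational(1, 2)))) = Mul(Rational(276458, 841697), Mul(Rational(1, 5202), I, Pow(17, Rational(1, 2)))) = Mul(Rational(138229, 2189253897), I, Pow(17, Rational(1, 2)))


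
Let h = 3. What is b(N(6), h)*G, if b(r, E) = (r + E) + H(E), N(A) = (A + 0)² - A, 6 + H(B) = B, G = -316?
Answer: -9480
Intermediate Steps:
H(B) = -6 + B
N(A) = A² - A
b(r, E) = -6 + r + 2*E (b(r, E) = (r + E) + (-6 + E) = (E + r) + (-6 + E) = -6 + r + 2*E)
b(N(6), h)*G = (-6 + 6*(-1 + 6) + 2*3)*(-316) = (-6 + 6*5 + 6)*(-316) = (-6 + 30 + 6)*(-316) = 30*(-316) = -9480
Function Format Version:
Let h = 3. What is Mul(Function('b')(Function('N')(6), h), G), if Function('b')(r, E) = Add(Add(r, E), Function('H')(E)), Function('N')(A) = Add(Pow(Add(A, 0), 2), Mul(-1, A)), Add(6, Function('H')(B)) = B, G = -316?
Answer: -9480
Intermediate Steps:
Function('H')(B) = Add(-6, B)
Function('N')(A) = Add(Pow(A, 2), Mul(-1, A))
Function('b')(r, E) = Add(-6, r, Mul(2, E)) (Function('b')(r, E) = Add(Add(r, E), Add(-6, E)) = Add(Add(E, r), Add(-6, E)) = Add(-6, r, Mul(2, E)))
Mul(Function('b')(Function('N')(6), h), G) = Mul(Add(-6, Mul(6, Add(-1, 6)), Mul(2, 3)), -316) = Mul(Add(-6, Mul(6, 5), 6), -316) = Mul(Add(-6, 30, 6), -316) = Mul(30, -316) = -9480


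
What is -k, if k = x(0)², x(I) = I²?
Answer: 0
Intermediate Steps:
k = 0 (k = (0²)² = 0² = 0)
-k = -1*0 = 0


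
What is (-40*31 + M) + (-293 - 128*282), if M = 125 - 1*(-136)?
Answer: -37368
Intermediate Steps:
M = 261 (M = 125 + 136 = 261)
(-40*31 + M) + (-293 - 128*282) = (-40*31 + 261) + (-293 - 128*282) = (-1240 + 261) + (-293 - 36096) = -979 - 36389 = -37368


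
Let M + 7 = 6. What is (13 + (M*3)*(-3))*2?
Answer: 44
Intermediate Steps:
M = -1 (M = -7 + 6 = -1)
(13 + (M*3)*(-3))*2 = (13 - 1*3*(-3))*2 = (13 - 3*(-3))*2 = (13 + 9)*2 = 22*2 = 44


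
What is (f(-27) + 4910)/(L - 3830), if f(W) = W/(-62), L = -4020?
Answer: -304447/486700 ≈ -0.62553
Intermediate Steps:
f(W) = -W/62 (f(W) = W*(-1/62) = -W/62)
(f(-27) + 4910)/(L - 3830) = (-1/62*(-27) + 4910)/(-4020 - 3830) = (27/62 + 4910)/(-7850) = (304447/62)*(-1/7850) = -304447/486700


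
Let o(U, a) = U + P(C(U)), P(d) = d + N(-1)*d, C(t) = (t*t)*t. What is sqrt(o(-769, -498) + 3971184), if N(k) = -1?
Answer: sqrt(3970415) ≈ 1992.6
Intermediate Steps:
C(t) = t**3 (C(t) = t**2*t = t**3)
P(d) = 0 (P(d) = d - d = 0)
o(U, a) = U (o(U, a) = U + 0 = U)
sqrt(o(-769, -498) + 3971184) = sqrt(-769 + 3971184) = sqrt(3970415)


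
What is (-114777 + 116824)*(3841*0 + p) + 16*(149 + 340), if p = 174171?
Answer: 356535861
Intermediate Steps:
(-114777 + 116824)*(3841*0 + p) + 16*(149 + 340) = (-114777 + 116824)*(3841*0 + 174171) + 16*(149 + 340) = 2047*(0 + 174171) + 16*489 = 2047*174171 + 7824 = 356528037 + 7824 = 356535861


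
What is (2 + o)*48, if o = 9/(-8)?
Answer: 42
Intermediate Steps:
o = -9/8 (o = 9*(-⅛) = -9/8 ≈ -1.1250)
(2 + o)*48 = (2 - 9/8)*48 = (7/8)*48 = 42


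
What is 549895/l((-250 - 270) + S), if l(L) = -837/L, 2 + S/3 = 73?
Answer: 168817765/837 ≈ 2.0169e+5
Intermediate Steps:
S = 213 (S = -6 + 3*73 = -6 + 219 = 213)
549895/l((-250 - 270) + S) = 549895/((-837/((-250 - 270) + 213))) = 549895/((-837/(-520 + 213))) = 549895/((-837/(-307))) = 549895/((-837*(-1/307))) = 549895/(837/307) = 549895*(307/837) = 168817765/837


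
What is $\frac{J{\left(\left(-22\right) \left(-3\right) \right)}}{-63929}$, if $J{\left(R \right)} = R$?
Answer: $- \frac{66}{63929} \approx -0.0010324$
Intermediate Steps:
$\frac{J{\left(\left(-22\right) \left(-3\right) \right)}}{-63929} = \frac{\left(-22\right) \left(-3\right)}{-63929} = 66 \left(- \frac{1}{63929}\right) = - \frac{66}{63929}$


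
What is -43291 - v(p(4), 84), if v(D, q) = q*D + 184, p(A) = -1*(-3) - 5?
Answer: -43307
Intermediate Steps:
p(A) = -2 (p(A) = 3 - 5 = -2)
v(D, q) = 184 + D*q (v(D, q) = D*q + 184 = 184 + D*q)
-43291 - v(p(4), 84) = -43291 - (184 - 2*84) = -43291 - (184 - 168) = -43291 - 1*16 = -43291 - 16 = -43307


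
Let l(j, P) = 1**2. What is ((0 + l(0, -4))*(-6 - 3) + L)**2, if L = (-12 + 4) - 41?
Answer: 3364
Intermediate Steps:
l(j, P) = 1
L = -49 (L = -8 - 41 = -49)
((0 + l(0, -4))*(-6 - 3) + L)**2 = ((0 + 1)*(-6 - 3) - 49)**2 = (1*(-9) - 49)**2 = (-9 - 49)**2 = (-58)**2 = 3364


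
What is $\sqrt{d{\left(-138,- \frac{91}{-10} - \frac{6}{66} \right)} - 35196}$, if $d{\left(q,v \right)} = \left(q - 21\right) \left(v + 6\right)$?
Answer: $\frac{3 i \sqrt{50527510}}{110} \approx 193.86 i$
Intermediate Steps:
$d{\left(q,v \right)} = \left(-21 + q\right) \left(6 + v\right)$
$\sqrt{d{\left(-138,- \frac{91}{-10} - \frac{6}{66} \right)} - 35196} = \sqrt{\left(-126 - 21 \left(- \frac{91}{-10} - \frac{6}{66}\right) + 6 \left(-138\right) - 138 \left(- \frac{91}{-10} - \frac{6}{66}\right)\right) - 35196} = \sqrt{\left(-126 - 21 \left(\left(-91\right) \left(- \frac{1}{10}\right) - \frac{1}{11}\right) - 828 - 138 \left(\left(-91\right) \left(- \frac{1}{10}\right) - \frac{1}{11}\right)\right) - 35196} = \sqrt{\left(-126 - 21 \left(\frac{91}{10} - \frac{1}{11}\right) - 828 - 138 \left(\frac{91}{10} - \frac{1}{11}\right)\right) - 35196} = \sqrt{\left(-126 - \frac{20811}{110} - 828 - \frac{68379}{55}\right) - 35196} = \sqrt{- \frac{262509}{110} - 35196} = \sqrt{- \frac{4134069}{110}} = \frac{3 i \sqrt{50527510}}{110}$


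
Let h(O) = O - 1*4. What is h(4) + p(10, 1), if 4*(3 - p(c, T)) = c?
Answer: 1/2 ≈ 0.50000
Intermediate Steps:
p(c, T) = 3 - c/4
h(O) = -4 + O (h(O) = O - 4 = -4 + O)
h(4) + p(10, 1) = (-4 + 4) + (3 - 1/4*10) = 0 + (3 - 5/2) = 0 + 1/2 = 1/2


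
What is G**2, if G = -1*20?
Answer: 400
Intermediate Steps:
G = -20
G**2 = (-20)**2 = 400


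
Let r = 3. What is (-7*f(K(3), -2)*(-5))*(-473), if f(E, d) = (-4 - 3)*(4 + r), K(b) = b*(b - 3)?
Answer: 811195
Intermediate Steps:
K(b) = b*(-3 + b)
f(E, d) = -49 (f(E, d) = (-4 - 3)*(4 + 3) = -7*7 = -49)
(-7*f(K(3), -2)*(-5))*(-473) = (-7*(-49)*(-5))*(-473) = (343*(-5))*(-473) = -1715*(-473) = 811195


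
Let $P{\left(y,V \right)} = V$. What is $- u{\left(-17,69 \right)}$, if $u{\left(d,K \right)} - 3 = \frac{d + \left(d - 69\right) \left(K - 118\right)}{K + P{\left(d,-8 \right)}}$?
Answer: $- \frac{4380}{61} \approx -71.803$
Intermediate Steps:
$u{\left(d,K \right)} = 3 + \frac{d + \left(-118 + K\right) \left(-69 + d\right)}{-8 + K}$ ($u{\left(d,K \right)} = 3 + \frac{d + \left(d - 69\right) \left(K - 118\right)}{K - 8} = 3 + \frac{d + \left(-69 + d\right) \left(-118 + K\right)}{-8 + K} = 3 + \frac{d + \left(-118 + K\right) \left(-69 + d\right)}{-8 + K}$)
$- u{\left(-17,69 \right)} = - \frac{8118 - -1989 - 4554 + 69 \left(-17\right)}{-8 + 69} = - \frac{8118 + 1989 - 4554 - 1173}{61} = - \frac{4380}{61}$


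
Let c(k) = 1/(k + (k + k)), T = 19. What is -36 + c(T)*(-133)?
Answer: -115/3 ≈ -38.333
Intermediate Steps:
c(k) = 1/(3*k) (c(k) = 1/(k + 2*k) = 1/(3*k))
-36 + c(T)*(-133) = -36 + ((⅓)/19)*(-133) = -36 + ((⅓)*(1/19))*(-133) = -36 + (1/57)*(-133) = -36 - 7/3 = -115/3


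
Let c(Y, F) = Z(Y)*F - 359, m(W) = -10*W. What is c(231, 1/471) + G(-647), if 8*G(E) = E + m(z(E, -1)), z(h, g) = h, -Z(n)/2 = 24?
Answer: 463179/1256 ≈ 368.77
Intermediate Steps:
Z(n) = -48 (Z(n) = -2*24 = -48)
c(Y, F) = -359 - 48*F (c(Y, F) = -48*F - 359 = -359 - 48*F)
G(E) = -9*E/8 (G(E) = (E - 10*E)/8 = (-9*E)/8 = -9*E/8)
c(231, 1/471) + G(-647) = (-359 - 48/471) - 9/8*(-647) = (-359 - 48*1/471) + 5823/8 = (-359 - 16/157) + 5823/8 = -56379/157 + 5823/8 = 463179/1256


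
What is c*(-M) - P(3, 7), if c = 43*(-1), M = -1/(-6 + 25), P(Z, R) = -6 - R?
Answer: 204/19 ≈ 10.737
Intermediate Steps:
M = -1/19 ≈ -0.052632
c = -43
c*(-M) - P(3, 7) = -(-43)*(-1)/19 - (-6 - 1*7) = -43*1/19 - (-6 - 7) = -43/19 - 1*(-13) = -43/19 + 13 = 204/19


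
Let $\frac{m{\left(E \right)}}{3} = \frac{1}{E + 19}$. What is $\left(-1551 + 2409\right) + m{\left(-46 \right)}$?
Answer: $\frac{7721}{9} \approx 857.89$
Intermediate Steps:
$m{\left(E \right)} = \frac{3}{19 + E}$ ($m{\left(E \right)} = \frac{3}{E + 19} = \frac{3}{19 + E}$)
$\left(-1551 + 2409\right) + m{\left(-46 \right)} = \left(-1551 + 2409\right) + \frac{3}{19 - 46} = 858 + \frac{3}{-27} = 858 + 3 \left(- \frac{1}{27}\right) = 858 - \frac{1}{9} = \frac{7721}{9}$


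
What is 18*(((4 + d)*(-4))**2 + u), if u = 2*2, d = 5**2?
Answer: 242280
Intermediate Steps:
d = 25
u = 4
18*(((4 + d)*(-4))**2 + u) = 18*(((4 + 25)*(-4))**2 + 4) = 18*((29*(-4))**2 + 4) = 18*((-116)**2 + 4) = 18*(13456 + 4) = 18*13460 = 242280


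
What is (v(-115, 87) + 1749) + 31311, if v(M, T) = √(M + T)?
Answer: 33060 + 2*I*√7 ≈ 33060.0 + 5.2915*I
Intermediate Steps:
(v(-115, 87) + 1749) + 31311 = (√(-115 + 87) + 1749) + 31311 = (√(-28) + 1749) + 31311 = (2*I*√7 + 1749) + 31311 = (1749 + 2*I*√7) + 31311 = 33060 + 2*I*√7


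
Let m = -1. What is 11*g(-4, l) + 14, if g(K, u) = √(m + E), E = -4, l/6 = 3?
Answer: 14 + 11*I*√5 ≈ 14.0 + 24.597*I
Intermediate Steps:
l = 18 (l = 6*3 = 18)
g(K, u) = I*√5 (g(K, u) = √(-1 - 4) = √(-5) = I*√5)
11*g(-4, l) + 14 = 11*(I*√5) + 14 = 11*I*√5 + 14 = 14 + 11*I*√5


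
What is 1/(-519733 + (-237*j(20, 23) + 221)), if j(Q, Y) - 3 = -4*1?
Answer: -1/519275 ≈ -1.9258e-6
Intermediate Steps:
j(Q, Y) = -1 (j(Q, Y) = 3 - 4*1 = 3 - 4 = -1)
1/(-519733 + (-237*j(20, 23) + 221)) = 1/(-519733 + (-237*(-1) + 221)) = 1/(-519733 + (237 + 221)) = 1/(-519733 + 458) = 1/(-519275) = -1/519275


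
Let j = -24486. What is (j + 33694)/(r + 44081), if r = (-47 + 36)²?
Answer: 4604/22101 ≈ 0.20832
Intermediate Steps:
r = 121 (r = (-11)² = 121)
(j + 33694)/(r + 44081) = (-24486 + 33694)/(121 + 44081) = 9208/44202 = 9208*(1/44202) = 4604/22101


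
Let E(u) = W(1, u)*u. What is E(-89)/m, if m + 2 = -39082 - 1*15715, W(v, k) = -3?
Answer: -267/54799 ≈ -0.0048724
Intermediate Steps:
E(u) = -3*u
m = -54799 (m = -2 + (-39082 - 1*15715) = -2 + (-39082 - 15715) = -2 - 54797 = -54799)
E(-89)/m = -3*(-89)/(-54799) = 267*(-1/54799) = -267/54799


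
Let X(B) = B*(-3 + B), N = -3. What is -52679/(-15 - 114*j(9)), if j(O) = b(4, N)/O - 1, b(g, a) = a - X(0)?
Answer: -52679/137 ≈ -384.52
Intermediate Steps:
b(g, a) = a (b(g, a) = a - 0*(-3 + 0) = a - 0*(-3) = a - 1*0 = a + 0 = a)
j(O) = -1 - 3/O (j(O) = -3/O - 1 = -1 - 3/O)
-52679/(-15 - 114*j(9)) = -52679/(-15 - 114*(-3 - 1*9)/9) = -52679/(-15 - 38*(-3 - 9)/3) = -52679/(-15 - 38*(-12)/3) = -52679/(-15 - 114*(-4/3)) = -52679/(-15 + 152) = -52679/137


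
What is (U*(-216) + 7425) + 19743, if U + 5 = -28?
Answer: 34296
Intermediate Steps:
U = -33 (U = -5 - 28 = -33)
(U*(-216) + 7425) + 19743 = (-33*(-216) + 7425) + 19743 = (7128 + 7425) + 19743 = 14553 + 19743 = 34296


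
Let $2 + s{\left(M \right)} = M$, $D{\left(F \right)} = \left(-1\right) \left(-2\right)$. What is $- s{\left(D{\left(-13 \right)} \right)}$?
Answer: $0$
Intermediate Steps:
$D{\left(F \right)} = 2$
$s{\left(M \right)} = -2 + M$
$- s{\left(D{\left(-13 \right)} \right)} = - (-2 + 2) = \left(-1\right) 0 = 0$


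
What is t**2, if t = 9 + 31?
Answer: 1600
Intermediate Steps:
t = 40
t**2 = 40**2 = 1600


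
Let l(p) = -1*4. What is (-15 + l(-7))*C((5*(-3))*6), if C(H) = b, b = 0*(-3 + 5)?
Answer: 0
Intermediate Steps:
l(p) = -4
b = 0 (b = 0*2 = 0)
C(H) = 0
(-15 + l(-7))*C((5*(-3))*6) = (-15 - 4)*0 = -19*0 = 0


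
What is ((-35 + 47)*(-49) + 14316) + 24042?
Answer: 37770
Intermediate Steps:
((-35 + 47)*(-49) + 14316) + 24042 = (12*(-49) + 14316) + 24042 = (-588 + 14316) + 24042 = 13728 + 24042 = 37770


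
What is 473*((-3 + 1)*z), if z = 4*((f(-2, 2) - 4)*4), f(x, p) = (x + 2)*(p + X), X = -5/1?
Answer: 60544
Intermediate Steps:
X = -5 (X = -5*1 = -5)
f(x, p) = (-5 + p)*(2 + x) (f(x, p) = (x + 2)*(p - 5) = (2 + x)*(-5 + p) = (-5 + p)*(2 + x))
z = -64 (z = 4*(((-10 - 5*(-2) + 2*2 + 2*(-2)) - 4)*4) = 4*(((-10 + 10 + 4 - 4) - 4)*4) = 4*((0 - 4)*4) = 4*(-4*4) = 4*(-16) = -64)
473*((-3 + 1)*z) = 473*((-3 + 1)*(-64)) = 473*(-2*(-64)) = 473*128 = 60544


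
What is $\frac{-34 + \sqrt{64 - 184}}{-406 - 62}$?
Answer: $\frac{17}{234} - \frac{i \sqrt{30}}{234} \approx 0.07265 - 0.023407 i$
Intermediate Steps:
$\frac{-34 + \sqrt{64 - 184}}{-406 - 62} = \frac{-34 + \sqrt{-120}}{-468} = \left(-34 + 2 i \sqrt{30}\right) \left(- \frac{1}{468}\right) = \frac{17}{234} - \frac{i \sqrt{30}}{234}$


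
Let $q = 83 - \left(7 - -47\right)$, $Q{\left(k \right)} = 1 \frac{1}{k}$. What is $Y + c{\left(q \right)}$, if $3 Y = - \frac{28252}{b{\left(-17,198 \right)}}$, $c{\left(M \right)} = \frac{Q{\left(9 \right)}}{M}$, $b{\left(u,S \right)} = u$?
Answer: $\frac{2457941}{4437} \approx 553.96$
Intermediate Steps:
$Q{\left(k \right)} = \frac{1}{k}$
$q = 29$ ($q = 83 - \left(7 + 47\right) = 83 - 54 = 29$)
$c{\left(M \right)} = \frac{1}{9 M}$
$Y = \frac{28252}{51}$ ($Y = \frac{\left(-28252\right) \frac{1}{-17}}{3} = \frac{\left(-28252\right) \left(- \frac{1}{17}\right)}{3} = \frac{1}{3} \cdot \frac{28252}{17} = \frac{28252}{51} \approx 553.96$)
$Y + c{\left(q \right)} = \frac{28252}{51} + \frac{1}{9 \cdot 29} = \frac{28252}{51} + \frac{1}{9} \cdot \frac{1}{29} = \frac{28252}{51} + \frac{1}{261} = \frac{2457941}{4437}$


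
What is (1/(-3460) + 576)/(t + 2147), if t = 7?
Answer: 1992959/7452840 ≈ 0.26741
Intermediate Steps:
(1/(-3460) + 576)/(t + 2147) = (1/(-3460) + 576)/(7 + 2147) = (-1/3460 + 576)/2154 = (1992959/3460)*(1/2154) = 1992959/7452840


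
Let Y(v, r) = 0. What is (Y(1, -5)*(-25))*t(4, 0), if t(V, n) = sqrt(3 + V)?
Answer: 0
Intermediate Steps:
(Y(1, -5)*(-25))*t(4, 0) = (0*(-25))*sqrt(3 + 4) = 0*sqrt(7) = 0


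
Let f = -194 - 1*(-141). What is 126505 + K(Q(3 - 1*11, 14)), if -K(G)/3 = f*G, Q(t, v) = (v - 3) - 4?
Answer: 127618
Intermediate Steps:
Q(t, v) = -7 + v (Q(t, v) = (-3 + v) - 4 = -7 + v)
f = -53 (f = -194 + 141 = -53)
K(G) = 159*G (K(G) = -(-159)*G = 159*G)
126505 + K(Q(3 - 1*11, 14)) = 126505 + 159*(-7 + 14) = 126505 + 159*7 = 126505 + 1113 = 127618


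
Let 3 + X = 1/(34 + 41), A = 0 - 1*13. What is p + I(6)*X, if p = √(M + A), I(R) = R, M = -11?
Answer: -448/25 + 2*I*√6 ≈ -17.92 + 4.899*I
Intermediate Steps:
A = -13 (A = 0 - 13 = -13)
X = -224/75 (X = -3 + 1/(34 + 41) = -3 + 1/75 = -224/75 ≈ -2.9867)
p = 2*I*√6 (p = √(-11 - 13) = √(-24) = 2*I*√6 ≈ 4.899*I)
p + I(6)*X = 2*I*√6 + 6*(-224/75) = 2*I*√6 - 448/25 = -448/25 + 2*I*√6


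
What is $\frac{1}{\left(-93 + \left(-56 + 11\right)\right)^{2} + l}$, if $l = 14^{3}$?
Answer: $\frac{1}{21788} \approx 4.5897 \cdot 10^{-5}$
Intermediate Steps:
$l = 2744$
$\frac{1}{\left(-93 + \left(-56 + 11\right)\right)^{2} + l} = \frac{1}{\left(-93 + \left(-56 + 11\right)\right)^{2} + 2744} = \frac{1}{\left(-93 - 45\right)^{2} + 2744} = \frac{1}{\left(-138\right)^{2} + 2744} = \frac{1}{19044 + 2744} = \frac{1}{21788}$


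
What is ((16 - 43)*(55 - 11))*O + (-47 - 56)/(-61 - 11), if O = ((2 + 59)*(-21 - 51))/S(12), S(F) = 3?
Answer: 125224807/72 ≈ 1.7392e+6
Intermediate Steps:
O = -1464 (O = ((2 + 59)*(-21 - 51))/3 = (61*(-72))*(⅓) = -4392*⅓ = -1464)
((16 - 43)*(55 - 11))*O + (-47 - 56)/(-61 - 11) = ((16 - 43)*(55 - 11))*(-1464) + (-47 - 56)/(-61 - 11) = -27*44*(-1464) - 103/(-72) = -1188*(-1464) - 103*(-1/72) = 1739232 + 103/72 = 125224807/72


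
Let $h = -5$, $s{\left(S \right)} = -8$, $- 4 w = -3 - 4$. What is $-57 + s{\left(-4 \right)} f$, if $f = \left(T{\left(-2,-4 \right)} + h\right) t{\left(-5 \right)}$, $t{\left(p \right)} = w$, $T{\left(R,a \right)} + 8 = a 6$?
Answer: $461$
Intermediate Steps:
$w = \frac{7}{4}$ ($w = - \frac{-3 - 4}{4} = \left(- \frac{1}{4}\right) \left(-7\right) = \frac{7}{4} \approx 1.75$)
$T{\left(R,a \right)} = -8 + 6 a$ ($T{\left(R,a \right)} = -8 + a 6 = -8 + 6 a$)
$t{\left(p \right)} = \frac{7}{4}$
$f = - \frac{259}{4}$ ($f = \left(\left(-8 + 6 \left(-4\right)\right) - 5\right) \frac{7}{4} = \left(\left(-8 - 24\right) - 5\right) \frac{7}{4} = \left(-32 - 5\right) \frac{7}{4} = \left(-37\right) \frac{7}{4} = - \frac{259}{4} \approx -64.75$)
$-57 + s{\left(-4 \right)} f = -57 - -518 = -57 + 518 = 461$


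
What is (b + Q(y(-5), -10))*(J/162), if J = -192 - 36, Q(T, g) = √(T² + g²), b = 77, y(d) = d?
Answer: -2926/27 - 190*√5/27 ≈ -124.11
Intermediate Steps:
J = -228
(b + Q(y(-5), -10))*(J/162) = (77 + √((-5)² + (-10)²))*(-228/162) = (77 + √(25 + 100))*(-228*1/162) = (77 + √125)*(-38/27) = (77 + 5*√5)*(-38/27) = -2926/27 - 190*√5/27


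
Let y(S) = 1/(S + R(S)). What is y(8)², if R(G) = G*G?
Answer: 1/5184 ≈ 0.00019290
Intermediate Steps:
R(G) = G²
y(S) = 1/(S + S²)
y(8)² = (1/(8*(1 + 8)))² = ((⅛)/9)² = ((⅛)*(⅑))² = (1/72)² = 1/5184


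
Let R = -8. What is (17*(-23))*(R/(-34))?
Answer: -92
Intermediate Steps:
(17*(-23))*(R/(-34)) = (17*(-23))*(-8/(-34)) = -(-3128)*(-1)/34 = -391*4/17 = -92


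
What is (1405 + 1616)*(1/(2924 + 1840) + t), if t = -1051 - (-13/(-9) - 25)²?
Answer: -208004986511/42876 ≈ -4.8513e+6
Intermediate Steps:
t = -130075/81 (t = -1051 - (-13*(-⅑) - 25)² = -1051 - (13/9 - 25)² = -1051 - (-212/9)² = -1051 - 1*44944/81 = -1051 - 44944/81 = -130075/81 ≈ -1605.9)
(1405 + 1616)*(1/(2924 + 1840) + t) = (1405 + 1616)*(1/(2924 + 1840) - 130075/81) = 3021*(1/4764 - 130075/81) = 3021*(-206559073/128628) = -208004986511/42876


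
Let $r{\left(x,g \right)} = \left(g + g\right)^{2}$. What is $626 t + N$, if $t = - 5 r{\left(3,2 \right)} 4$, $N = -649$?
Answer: $-200969$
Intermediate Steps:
$r{\left(x,g \right)} = 4 g^{2}$ ($r{\left(x,g \right)} = \left(2 g\right)^{2} = 4 g^{2}$)
$t = -320$ ($t = - 5 \cdot 4 \cdot 2^{2} \cdot 4 = - 5 \cdot 4 \cdot 4 \cdot 4 = \left(-5\right) 16 \cdot 4 = \left(-80\right) 4 = -320$)
$626 t + N = 626 \left(-320\right) - 649 = -200320 - 649 = -200969$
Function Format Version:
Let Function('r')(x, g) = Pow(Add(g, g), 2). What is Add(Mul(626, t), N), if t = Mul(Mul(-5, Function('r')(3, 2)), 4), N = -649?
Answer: -200969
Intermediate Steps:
Function('r')(x, g) = Mul(4, Pow(g, 2)) (Function('r')(x, g) = Pow(Mul(2, g), 2) = Mul(4, Pow(g, 2)))
t = -320 (t = Mul(Mul(-5, Mul(4, Pow(2, 2))), 4) = Mul(Mul(-5, Mul(4, 4)), 4) = Mul(Mul(-5, 16), 4) = Mul(-80, 4) = -320)
Add(Mul(626, t), N) = Add(Mul(626, -320), -649) = Add(-200320, -649) = -200969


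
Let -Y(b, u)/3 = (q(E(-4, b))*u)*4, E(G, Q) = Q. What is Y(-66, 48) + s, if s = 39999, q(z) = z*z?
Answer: -2469057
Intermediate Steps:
q(z) = z²
Y(b, u) = -12*u*b² (Y(b, u) = -3*b²*u*4 = -3*u*b²*4 = -12*u*b²)
Y(-66, 48) + s = -12*48*(-66)² + 39999 = -12*48*4356 + 39999 = -2509056 + 39999 = -2469057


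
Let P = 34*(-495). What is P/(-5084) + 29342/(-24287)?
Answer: 129787741/61737554 ≈ 2.1022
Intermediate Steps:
P = -16830
P/(-5084) + 29342/(-24287) = -16830/(-5084) + 29342/(-24287) = -16830*(-1/5084) + 29342*(-1/24287) = 8415/2542 - 29342/24287 = 129787741/61737554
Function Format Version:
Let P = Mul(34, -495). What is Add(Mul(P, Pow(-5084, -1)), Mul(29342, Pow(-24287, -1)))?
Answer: Rational(129787741, 61737554) ≈ 2.1022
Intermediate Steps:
P = -16830
Add(Mul(P, Pow(-5084, -1)), Mul(29342, Pow(-24287, -1))) = Add(Mul(-16830, Pow(-5084, -1)), Mul(29342, Pow(-24287, -1))) = Add(Mul(-16830, Rational(-1, 5084)), Mul(29342, Rational(-1, 24287))) = Add(Rational(8415, 2542), Rational(-29342, 24287)) = Rational(129787741, 61737554)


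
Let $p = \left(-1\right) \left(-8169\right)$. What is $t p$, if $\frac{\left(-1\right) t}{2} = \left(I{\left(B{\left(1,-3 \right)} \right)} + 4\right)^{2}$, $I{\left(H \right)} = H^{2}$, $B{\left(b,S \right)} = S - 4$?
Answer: $-45893442$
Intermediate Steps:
$B{\left(b,S \right)} = -4 + S$
$t = -5618$ ($t = - 2 \left(\left(-4 - 3\right)^{2} + 4\right)^{2} = - 2 \left(\left(-7\right)^{2} + 4\right)^{2} = - 2 \left(49 + 4\right)^{2} = - 2 \cdot 53^{2} = \left(-2\right) 2809 = -5618$)
$p = 8169$
$t p = \left(-5618\right) 8169 = -45893442$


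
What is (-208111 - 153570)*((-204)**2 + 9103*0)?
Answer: -15051716496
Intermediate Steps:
(-208111 - 153570)*((-204)**2 + 9103*0) = -361681*(41616 + 0) = -361681*41616 = -15051716496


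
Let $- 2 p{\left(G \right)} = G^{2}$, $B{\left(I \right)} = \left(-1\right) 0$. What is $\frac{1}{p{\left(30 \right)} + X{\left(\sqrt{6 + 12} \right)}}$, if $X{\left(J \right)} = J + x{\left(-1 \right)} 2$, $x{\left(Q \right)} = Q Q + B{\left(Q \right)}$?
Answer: $- \frac{224}{100343} - \frac{3 \sqrt{2}}{200686} \approx -0.0022535$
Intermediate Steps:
$B{\left(I \right)} = 0$
$x{\left(Q \right)} = Q^{2}$ ($x{\left(Q \right)} = Q Q + 0 = Q^{2} + 0 = Q^{2}$)
$p{\left(G \right)} = - \frac{G^{2}}{2}$
$X{\left(J \right)} = 2 + J$ ($X{\left(J \right)} = J + \left(-1\right)^{2} \cdot 2 = J + 1 \cdot 2 = J + 2 = 2 + J$)
$\frac{1}{p{\left(30 \right)} + X{\left(\sqrt{6 + 12} \right)}} = \frac{1}{- \frac{30^{2}}{2} + \left(2 + \sqrt{6 + 12}\right)} = \frac{1}{\left(- \frac{1}{2}\right) 900 + \left(2 + \sqrt{18}\right)} = \frac{1}{-450 + \left(2 + 3 \sqrt{2}\right)} = \frac{1}{-448 + 3 \sqrt{2}}$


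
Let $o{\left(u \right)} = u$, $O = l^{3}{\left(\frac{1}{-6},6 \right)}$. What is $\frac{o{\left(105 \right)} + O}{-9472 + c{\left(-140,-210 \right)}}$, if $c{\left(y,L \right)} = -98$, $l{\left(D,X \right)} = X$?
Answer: $- \frac{107}{3190} \approx -0.033542$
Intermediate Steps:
$O = 216$ ($O = 6^{3} = 216$)
$\frac{o{\left(105 \right)} + O}{-9472 + c{\left(-140,-210 \right)}} = \frac{105 + 216}{-9472 - 98} = \frac{321}{-9570} = 321 \left(- \frac{1}{9570}\right) = - \frac{107}{3190}$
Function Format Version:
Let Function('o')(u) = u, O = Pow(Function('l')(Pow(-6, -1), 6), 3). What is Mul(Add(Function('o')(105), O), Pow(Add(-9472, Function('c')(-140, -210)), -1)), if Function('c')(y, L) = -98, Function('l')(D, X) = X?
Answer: Rational(-107, 3190) ≈ -0.033542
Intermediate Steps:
O = 216 (O = Pow(6, 3) = 216)
Mul(Add(Function('o')(105), O), Pow(Add(-9472, Function('c')(-140, -210)), -1)) = Mul(Add(105, 216), Pow(Add(-9472, -98), -1)) = Mul(321, Pow(-9570, -1)) = Mul(321, Rational(-1, 9570)) = Rational(-107, 3190)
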